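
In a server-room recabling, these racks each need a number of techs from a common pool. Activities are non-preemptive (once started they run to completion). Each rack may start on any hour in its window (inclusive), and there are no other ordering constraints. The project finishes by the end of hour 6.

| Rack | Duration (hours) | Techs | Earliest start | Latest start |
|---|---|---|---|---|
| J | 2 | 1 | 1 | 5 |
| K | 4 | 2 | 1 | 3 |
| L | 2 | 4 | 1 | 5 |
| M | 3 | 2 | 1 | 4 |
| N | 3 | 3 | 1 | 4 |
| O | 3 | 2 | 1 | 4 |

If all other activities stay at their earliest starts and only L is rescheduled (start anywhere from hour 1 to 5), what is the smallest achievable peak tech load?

10

L@1: h1:14  h2:14  h3:9  h4:2  h5:0  h6:0 → peak 14
L@2: h1:10  h2:14  h3:13  h4:2  h5:0  h6:0 → peak 14
L@3: h1:10  h2:10  h3:13  h4:6  h5:0  h6:0 → peak 13
L@4: h1:10  h2:10  h3:9  h4:6  h5:4  h6:0 → peak 10
L@5: h1:10  h2:10  h3:9  h4:2  h5:4  h6:4 → peak 10
Best is L@4, peak 10.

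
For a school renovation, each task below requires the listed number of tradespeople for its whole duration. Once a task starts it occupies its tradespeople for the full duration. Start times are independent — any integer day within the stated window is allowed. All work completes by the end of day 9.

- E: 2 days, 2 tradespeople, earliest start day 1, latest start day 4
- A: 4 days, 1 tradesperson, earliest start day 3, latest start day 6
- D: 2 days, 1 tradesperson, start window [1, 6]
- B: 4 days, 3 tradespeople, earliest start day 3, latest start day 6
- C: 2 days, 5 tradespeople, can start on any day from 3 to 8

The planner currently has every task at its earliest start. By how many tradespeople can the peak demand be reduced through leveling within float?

4

Early-start peak: d1:3  d2:3  d3:9  d4:9  d5:4  d6:4  d7:0  d8:0  d9:0 ⇒ 9.
Leveled (E@1, A@3, D@1, B@3, C@7): d1:3  d2:3  d3:4  d4:4  d5:4  d6:4  d7:5  d8:5  d9:0 ⇒ 5.
Reduction 9 − 5 = 4.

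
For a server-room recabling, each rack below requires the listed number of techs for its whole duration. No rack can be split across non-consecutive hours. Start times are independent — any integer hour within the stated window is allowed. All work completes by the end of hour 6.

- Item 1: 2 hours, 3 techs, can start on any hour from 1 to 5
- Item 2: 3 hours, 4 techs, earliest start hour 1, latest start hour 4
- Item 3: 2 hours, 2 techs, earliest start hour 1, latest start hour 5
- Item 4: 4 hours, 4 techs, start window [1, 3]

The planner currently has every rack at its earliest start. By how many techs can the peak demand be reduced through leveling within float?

5

Early-start peak: h1:13  h2:13  h3:8  h4:4  h5:0  h6:0 ⇒ 13.
Leveled (Item 1@1, Item 2@1, Item 3@4, Item 4@3): h1:7  h2:7  h3:8  h4:6  h5:6  h6:4 ⇒ 8.
Reduction 13 − 8 = 5.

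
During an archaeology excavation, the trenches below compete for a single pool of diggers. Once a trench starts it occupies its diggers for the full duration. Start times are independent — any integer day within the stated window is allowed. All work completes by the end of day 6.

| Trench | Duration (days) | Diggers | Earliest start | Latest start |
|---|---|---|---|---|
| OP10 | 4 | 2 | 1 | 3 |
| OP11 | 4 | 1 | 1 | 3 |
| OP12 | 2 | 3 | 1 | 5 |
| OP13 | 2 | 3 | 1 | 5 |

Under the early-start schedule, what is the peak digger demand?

Early-start schedule: OP10@1, OP11@1, OP12@1, OP13@1.
Load per day: day 1: 9, day 2: 9, day 3: 3, day 4: 3, day 5: 0, day 6: 0.
Peak is 9.

9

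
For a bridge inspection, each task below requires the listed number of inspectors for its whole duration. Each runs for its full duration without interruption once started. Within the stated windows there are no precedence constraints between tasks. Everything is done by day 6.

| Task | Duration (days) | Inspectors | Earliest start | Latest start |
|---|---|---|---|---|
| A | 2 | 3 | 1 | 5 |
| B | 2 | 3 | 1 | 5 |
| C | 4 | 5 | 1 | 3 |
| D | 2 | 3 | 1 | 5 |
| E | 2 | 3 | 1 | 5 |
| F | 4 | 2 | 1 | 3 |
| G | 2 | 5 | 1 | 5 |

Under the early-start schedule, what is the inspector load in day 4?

At early start, day 4 has: C, F.
Demand: 5 + 2 = 7.

7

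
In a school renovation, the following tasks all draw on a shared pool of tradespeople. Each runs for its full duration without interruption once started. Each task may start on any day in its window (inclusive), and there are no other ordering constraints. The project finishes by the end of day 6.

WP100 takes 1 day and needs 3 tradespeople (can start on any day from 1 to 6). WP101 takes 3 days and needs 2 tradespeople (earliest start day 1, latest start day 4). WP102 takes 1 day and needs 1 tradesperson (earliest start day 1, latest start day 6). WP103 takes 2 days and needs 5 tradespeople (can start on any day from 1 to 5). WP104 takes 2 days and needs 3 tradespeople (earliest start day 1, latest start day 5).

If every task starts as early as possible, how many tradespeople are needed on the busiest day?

14

Early-start schedule: WP100@1, WP101@1, WP102@1, WP103@1, WP104@1.
Load per day: day 1: 14, day 2: 10, day 3: 2, day 4: 0, day 5: 0, day 6: 0.
Peak is 14.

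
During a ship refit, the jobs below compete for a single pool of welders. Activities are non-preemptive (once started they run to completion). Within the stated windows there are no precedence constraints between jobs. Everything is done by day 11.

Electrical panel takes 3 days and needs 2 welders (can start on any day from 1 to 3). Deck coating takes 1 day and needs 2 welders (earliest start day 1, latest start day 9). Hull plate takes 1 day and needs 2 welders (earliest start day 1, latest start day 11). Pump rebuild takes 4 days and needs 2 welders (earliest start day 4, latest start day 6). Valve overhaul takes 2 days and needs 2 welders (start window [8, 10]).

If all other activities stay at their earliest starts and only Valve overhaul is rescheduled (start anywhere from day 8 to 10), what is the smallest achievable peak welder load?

Valve overhaul@8: d1:6  d2:2  d3:2  d4:2  d5:2  d6:2  d7:2  d8:2  d9:2  d10:0  d11:0 → peak 6
Valve overhaul@9: d1:6  d2:2  d3:2  d4:2  d5:2  d6:2  d7:2  d8:0  d9:2  d10:2  d11:0 → peak 6
Valve overhaul@10: d1:6  d2:2  d3:2  d4:2  d5:2  d6:2  d7:2  d8:0  d9:0  d10:2  d11:2 → peak 6
Best is Valve overhaul@8, peak 6.

6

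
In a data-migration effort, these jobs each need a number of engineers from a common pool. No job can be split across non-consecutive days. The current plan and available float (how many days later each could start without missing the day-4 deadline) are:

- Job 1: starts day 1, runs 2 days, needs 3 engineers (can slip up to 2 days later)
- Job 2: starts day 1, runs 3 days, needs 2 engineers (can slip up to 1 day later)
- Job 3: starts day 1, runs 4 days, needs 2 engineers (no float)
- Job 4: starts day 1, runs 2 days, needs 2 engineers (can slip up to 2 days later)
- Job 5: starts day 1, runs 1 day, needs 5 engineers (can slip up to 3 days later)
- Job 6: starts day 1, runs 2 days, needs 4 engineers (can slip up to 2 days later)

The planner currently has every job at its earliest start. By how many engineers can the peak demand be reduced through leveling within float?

Early-start peak: d1:18  d2:13  d3:4  d4:2 ⇒ 18.
Leveled (Job 1@1, Job 2@2, Job 3@1, Job 4@2, Job 5@1, Job 6@3): d1:10  d2:9  d3:10  d4:8 ⇒ 10.
Reduction 18 − 10 = 8.

8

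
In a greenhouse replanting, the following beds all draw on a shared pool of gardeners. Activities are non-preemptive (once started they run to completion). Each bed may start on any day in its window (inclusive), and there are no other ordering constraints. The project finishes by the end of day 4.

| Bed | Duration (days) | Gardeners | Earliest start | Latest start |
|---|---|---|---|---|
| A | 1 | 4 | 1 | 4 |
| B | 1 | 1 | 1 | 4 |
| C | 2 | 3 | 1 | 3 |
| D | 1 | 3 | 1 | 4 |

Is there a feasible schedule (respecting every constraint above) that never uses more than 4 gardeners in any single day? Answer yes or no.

yes

Schedule A@1, B@2, C@2, D@4: d1:4  d2:4  d3:3  d4:3 — peak 4 ≤ 4.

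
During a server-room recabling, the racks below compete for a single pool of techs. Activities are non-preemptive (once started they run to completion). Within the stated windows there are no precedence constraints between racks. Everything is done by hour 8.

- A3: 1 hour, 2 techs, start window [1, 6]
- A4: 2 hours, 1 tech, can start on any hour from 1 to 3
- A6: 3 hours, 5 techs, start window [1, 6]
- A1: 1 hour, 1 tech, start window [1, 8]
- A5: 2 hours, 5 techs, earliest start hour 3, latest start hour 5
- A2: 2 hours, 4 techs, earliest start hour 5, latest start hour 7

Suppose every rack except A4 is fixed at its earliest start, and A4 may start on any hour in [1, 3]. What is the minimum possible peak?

A4@1: h1:9  h2:6  h3:10  h4:5  h5:4  h6:4  h7:0  h8:0 → peak 10
A4@2: h1:8  h2:6  h3:11  h4:5  h5:4  h6:4  h7:0  h8:0 → peak 11
A4@3: h1:8  h2:5  h3:11  h4:6  h5:4  h6:4  h7:0  h8:0 → peak 11
Best is A4@1, peak 10.

10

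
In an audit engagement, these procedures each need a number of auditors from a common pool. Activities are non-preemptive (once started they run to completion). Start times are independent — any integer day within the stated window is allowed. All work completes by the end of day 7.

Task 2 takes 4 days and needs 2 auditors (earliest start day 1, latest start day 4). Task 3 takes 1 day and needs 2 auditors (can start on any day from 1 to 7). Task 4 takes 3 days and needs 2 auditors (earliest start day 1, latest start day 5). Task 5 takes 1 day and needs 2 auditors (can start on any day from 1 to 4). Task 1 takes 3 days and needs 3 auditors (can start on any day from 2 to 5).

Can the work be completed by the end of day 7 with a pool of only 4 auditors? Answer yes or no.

no

The minimum achievable peak is 5; 4 < 5, so no feasible schedule stays within the cap.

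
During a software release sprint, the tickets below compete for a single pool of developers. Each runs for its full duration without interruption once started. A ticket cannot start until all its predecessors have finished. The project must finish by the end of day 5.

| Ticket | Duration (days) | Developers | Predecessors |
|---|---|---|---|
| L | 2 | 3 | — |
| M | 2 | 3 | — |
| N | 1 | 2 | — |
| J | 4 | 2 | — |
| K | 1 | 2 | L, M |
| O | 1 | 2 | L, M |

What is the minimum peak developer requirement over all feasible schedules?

Early-start (L@1, M@1, N@1, J@1, K@3, O@3) gives peak 10: d1:10  d2:8  d3:6  d4:2  d5:0.
Shift M→3, J→2, K→5, O→5.
Schedule L@1, M@3, N@1, J@2, K@5, O@5: d1:5  d2:5  d3:5  d4:5  d5:6 — peak 6.
Total developer-days = 26 over 5 days ⇒ peak ≥ ⌈26/5⌉ = 6, so 6 is optimal.

6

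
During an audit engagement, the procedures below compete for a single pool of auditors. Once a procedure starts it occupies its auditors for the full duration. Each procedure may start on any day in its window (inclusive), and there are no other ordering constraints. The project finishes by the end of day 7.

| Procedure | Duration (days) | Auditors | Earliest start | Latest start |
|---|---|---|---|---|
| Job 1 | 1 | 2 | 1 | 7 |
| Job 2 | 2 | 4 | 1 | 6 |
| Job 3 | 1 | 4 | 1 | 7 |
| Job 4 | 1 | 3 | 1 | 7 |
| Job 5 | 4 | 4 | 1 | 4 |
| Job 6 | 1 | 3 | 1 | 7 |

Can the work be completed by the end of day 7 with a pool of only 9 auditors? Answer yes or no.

Schedule Job 1@1, Job 2@1, Job 3@3, Job 4@2, Job 5@4, Job 6@3: d1:6  d2:7  d3:7  d4:4  d5:4  d6:4  d7:4 — peak 7 ≤ 9.

yes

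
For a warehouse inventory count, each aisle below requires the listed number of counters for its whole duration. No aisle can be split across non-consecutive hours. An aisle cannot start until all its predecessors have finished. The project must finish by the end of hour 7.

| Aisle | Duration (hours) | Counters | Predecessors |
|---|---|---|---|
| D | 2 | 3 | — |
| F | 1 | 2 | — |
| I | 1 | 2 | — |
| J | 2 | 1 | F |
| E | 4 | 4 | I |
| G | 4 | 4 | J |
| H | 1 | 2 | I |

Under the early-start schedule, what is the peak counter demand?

10

Early-start schedule: D@1, F@1, I@1, J@2, E@2, G@4, H@2.
Load per hour: hour 1: 7, hour 2: 10, hour 3: 5, hour 4: 8, hour 5: 8, hour 6: 4, hour 7: 4.
Peak is 10.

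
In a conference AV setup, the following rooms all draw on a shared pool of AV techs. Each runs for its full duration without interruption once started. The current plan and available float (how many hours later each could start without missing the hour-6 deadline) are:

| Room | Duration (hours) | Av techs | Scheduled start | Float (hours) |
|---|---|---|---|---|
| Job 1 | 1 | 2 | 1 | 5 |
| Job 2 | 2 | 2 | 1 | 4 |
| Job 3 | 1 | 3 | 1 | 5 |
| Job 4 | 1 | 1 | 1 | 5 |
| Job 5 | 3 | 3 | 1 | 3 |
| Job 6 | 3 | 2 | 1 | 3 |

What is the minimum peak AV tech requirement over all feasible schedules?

5

Early-start (Job 1@1, Job 2@1, Job 3@1, Job 4@1, Job 5@1, Job 6@1) gives peak 13: h1:13  h2:7  h3:5  h4:0  h5:0  h6:0.
Shift Job 3→2, Job 5→3, Job 6→3.
Schedule Job 1@1, Job 2@1, Job 3@2, Job 4@1, Job 5@3, Job 6@3: h1:5  h2:5  h3:5  h4:5  h5:5  h6:0 — peak 5.
Total AV tech-hours = 25 over 6 hours ⇒ peak ≥ ⌈25/6⌉ = 5, so 5 is optimal.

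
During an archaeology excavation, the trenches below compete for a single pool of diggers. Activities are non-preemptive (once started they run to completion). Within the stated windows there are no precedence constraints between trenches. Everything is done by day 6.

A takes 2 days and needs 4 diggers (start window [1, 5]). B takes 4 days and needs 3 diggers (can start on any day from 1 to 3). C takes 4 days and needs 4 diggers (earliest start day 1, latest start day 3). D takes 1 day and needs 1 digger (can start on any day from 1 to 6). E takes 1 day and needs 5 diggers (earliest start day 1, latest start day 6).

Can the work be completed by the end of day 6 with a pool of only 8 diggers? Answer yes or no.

yes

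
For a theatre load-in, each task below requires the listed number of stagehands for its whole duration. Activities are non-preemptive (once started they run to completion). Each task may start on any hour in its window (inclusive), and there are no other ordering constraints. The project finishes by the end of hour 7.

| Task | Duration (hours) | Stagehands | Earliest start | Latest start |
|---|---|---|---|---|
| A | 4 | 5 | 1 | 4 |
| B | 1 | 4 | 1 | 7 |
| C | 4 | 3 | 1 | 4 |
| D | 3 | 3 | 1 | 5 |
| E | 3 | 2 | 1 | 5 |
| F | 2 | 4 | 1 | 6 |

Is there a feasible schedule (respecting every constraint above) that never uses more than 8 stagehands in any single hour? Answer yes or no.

Total stagehand-hours = 59; over 7 hours the average is 59/7 > 8, so some hour must exceed 8.

no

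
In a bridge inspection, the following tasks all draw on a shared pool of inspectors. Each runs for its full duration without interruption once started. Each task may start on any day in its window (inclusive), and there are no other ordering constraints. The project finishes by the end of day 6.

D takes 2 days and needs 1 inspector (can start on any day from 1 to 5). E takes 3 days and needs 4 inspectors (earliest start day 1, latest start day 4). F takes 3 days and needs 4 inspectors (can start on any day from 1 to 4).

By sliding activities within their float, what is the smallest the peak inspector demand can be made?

Early-start (D@1, E@1, F@1) gives peak 9: d1:9  d2:9  d3:8  d4:0  d5:0  d6:0.
Shift F→4.
Schedule D@1, E@1, F@4: d1:5  d2:5  d3:4  d4:4  d5:4  d6:4 — peak 5.
Total inspector-days = 26 over 6 days ⇒ peak ≥ ⌈26/6⌉ = 5, so 5 is optimal.

5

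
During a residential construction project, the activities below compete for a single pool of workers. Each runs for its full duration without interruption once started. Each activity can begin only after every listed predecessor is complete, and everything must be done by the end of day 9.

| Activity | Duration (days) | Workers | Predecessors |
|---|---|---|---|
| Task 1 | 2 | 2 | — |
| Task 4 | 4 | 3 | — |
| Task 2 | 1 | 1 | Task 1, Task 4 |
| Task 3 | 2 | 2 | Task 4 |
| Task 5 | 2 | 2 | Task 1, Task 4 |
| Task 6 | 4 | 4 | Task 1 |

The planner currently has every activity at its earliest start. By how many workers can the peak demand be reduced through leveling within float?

3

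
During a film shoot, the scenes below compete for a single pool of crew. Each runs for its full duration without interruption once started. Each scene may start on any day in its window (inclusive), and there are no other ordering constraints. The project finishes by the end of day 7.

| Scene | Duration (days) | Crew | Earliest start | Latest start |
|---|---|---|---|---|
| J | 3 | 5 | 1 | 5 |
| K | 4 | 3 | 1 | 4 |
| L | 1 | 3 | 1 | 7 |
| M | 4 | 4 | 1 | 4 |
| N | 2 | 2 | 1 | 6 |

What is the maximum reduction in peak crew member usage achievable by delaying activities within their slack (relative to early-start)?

9

Early-start peak: d1:17  d2:14  d3:12  d4:7  d5:0  d6:0  d7:0 ⇒ 17.
Leveled (J@1, K@1, L@5, M@4, N@6): d1:8  d2:8  d3:8  d4:7  d5:7  d6:6  d7:6 ⇒ 8.
Reduction 17 − 8 = 9.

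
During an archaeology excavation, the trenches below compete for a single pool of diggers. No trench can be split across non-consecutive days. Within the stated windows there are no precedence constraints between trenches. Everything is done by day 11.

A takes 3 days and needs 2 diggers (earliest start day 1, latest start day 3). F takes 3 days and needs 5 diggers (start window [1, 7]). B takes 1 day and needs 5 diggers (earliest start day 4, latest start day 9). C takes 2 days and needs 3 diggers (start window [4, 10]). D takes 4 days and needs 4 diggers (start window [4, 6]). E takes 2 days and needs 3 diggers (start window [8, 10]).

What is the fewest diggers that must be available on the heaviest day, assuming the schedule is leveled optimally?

7

Early-start (A@1, F@1, B@4, C@4, D@4, E@8) gives peak 12: d1:7  d2:7  d3:7  d4:12  d5:7  d6:4  d7:4  d8:3  d9:3  d10:0  d11:0.
Shift C→5, D→5.
Schedule A@1, F@1, B@4, C@5, D@5, E@8: d1:7  d2:7  d3:7  d4:5  d5:7  d6:7  d7:4  d8:7  d9:3  d10:0  d11:0 — peak 7.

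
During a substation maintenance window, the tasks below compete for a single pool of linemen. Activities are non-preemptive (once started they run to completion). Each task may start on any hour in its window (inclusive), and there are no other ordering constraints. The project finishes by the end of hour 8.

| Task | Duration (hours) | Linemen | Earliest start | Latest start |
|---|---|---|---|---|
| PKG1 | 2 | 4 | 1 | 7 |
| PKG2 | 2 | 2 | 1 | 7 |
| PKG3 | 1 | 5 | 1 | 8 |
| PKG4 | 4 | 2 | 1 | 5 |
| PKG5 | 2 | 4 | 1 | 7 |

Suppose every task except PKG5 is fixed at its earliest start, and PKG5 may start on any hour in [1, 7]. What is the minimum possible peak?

13

PKG5@1: h1:17  h2:12  h3:2  h4:2  h5:0  h6:0  h7:0  h8:0 → peak 17
PKG5@2: h1:13  h2:12  h3:6  h4:2  h5:0  h6:0  h7:0  h8:0 → peak 13
PKG5@3: h1:13  h2:8  h3:6  h4:6  h5:0  h6:0  h7:0  h8:0 → peak 13
PKG5@4: h1:13  h2:8  h3:2  h4:6  h5:4  h6:0  h7:0  h8:0 → peak 13
PKG5@5: h1:13  h2:8  h3:2  h4:2  h5:4  h6:4  h7:0  h8:0 → peak 13
PKG5@6: h1:13  h2:8  h3:2  h4:2  h5:0  h6:4  h7:4  h8:0 → peak 13
PKG5@7: h1:13  h2:8  h3:2  h4:2  h5:0  h6:0  h7:4  h8:4 → peak 13
Best is PKG5@2, peak 13.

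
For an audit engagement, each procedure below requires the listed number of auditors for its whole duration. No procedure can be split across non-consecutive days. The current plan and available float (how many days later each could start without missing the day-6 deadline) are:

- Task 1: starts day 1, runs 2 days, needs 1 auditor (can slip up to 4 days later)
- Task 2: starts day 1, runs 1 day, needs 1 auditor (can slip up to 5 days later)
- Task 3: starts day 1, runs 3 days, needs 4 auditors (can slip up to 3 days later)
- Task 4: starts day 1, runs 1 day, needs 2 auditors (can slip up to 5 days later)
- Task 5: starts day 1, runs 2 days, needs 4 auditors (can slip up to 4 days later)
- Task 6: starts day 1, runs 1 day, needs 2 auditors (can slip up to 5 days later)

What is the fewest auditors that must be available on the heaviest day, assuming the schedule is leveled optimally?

Early-start (Task 1@1, Task 2@1, Task 3@1, Task 4@1, Task 5@1, Task 6@1) gives peak 14: d1:14  d2:9  d3:4  d4:0  d5:0  d6:0.
Shift Task 2→3, Task 4→4, Task 5→5, Task 6→4.
Schedule Task 1@1, Task 2@3, Task 3@1, Task 4@4, Task 5@5, Task 6@4: d1:5  d2:5  d3:5  d4:4  d5:4  d6:4 — peak 5.
Total auditor-days = 27 over 6 days ⇒ peak ≥ ⌈27/6⌉ = 5, so 5 is optimal.

5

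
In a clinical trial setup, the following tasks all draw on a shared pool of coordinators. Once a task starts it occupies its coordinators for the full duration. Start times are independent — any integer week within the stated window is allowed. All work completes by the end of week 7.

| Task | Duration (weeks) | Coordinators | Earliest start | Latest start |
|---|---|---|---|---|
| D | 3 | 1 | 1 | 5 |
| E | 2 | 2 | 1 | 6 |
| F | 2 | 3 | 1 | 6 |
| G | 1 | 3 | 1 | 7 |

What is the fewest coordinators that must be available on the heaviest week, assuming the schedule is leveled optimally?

Early-start (D@1, E@1, F@1, G@1) gives peak 9: w1:9  w2:6  w3:1  w4:0  w5:0  w6:0  w7:0.
Shift F→4, G→6.
Schedule D@1, E@1, F@4, G@6: w1:3  w2:3  w3:1  w4:3  w5:3  w6:3  w7:0 — peak 3.
Total coordinator-weeks = 16 over 7 weeks ⇒ peak ≥ ⌈16/7⌉ = 3, so 3 is optimal.

3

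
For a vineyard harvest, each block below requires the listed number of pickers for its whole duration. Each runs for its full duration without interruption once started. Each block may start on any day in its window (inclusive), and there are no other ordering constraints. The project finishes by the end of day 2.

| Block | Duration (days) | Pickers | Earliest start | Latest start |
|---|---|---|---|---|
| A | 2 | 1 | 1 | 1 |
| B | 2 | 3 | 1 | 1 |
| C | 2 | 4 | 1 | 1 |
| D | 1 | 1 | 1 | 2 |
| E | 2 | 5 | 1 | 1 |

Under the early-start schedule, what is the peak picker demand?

Early-start schedule: A@1, B@1, C@1, D@1, E@1.
Load per day: day 1: 14, day 2: 13.
Peak is 14.

14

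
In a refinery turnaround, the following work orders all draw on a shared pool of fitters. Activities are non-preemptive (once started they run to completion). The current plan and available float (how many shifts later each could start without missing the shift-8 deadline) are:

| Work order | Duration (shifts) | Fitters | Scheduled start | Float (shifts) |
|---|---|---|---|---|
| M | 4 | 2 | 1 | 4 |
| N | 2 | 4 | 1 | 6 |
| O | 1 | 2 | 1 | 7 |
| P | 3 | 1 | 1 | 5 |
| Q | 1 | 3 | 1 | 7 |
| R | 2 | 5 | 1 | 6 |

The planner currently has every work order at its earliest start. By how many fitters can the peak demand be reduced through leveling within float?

Early-start peak: s1:17  s2:12  s3:3  s4:2  s5:0  s6:0  s7:0  s8:0 ⇒ 17.
Leveled (M@1, N@5, O@1, P@1, Q@4, R@7): s1:5  s2:3  s3:3  s4:5  s5:4  s6:4  s7:5  s8:5 ⇒ 5.
Reduction 17 − 5 = 12.

12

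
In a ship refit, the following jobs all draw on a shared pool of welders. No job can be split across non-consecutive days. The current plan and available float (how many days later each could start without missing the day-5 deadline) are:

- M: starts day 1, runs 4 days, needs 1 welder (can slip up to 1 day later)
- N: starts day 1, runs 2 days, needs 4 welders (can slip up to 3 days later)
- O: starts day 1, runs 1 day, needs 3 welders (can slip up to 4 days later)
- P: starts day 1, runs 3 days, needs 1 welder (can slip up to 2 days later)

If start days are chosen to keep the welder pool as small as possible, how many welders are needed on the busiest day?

5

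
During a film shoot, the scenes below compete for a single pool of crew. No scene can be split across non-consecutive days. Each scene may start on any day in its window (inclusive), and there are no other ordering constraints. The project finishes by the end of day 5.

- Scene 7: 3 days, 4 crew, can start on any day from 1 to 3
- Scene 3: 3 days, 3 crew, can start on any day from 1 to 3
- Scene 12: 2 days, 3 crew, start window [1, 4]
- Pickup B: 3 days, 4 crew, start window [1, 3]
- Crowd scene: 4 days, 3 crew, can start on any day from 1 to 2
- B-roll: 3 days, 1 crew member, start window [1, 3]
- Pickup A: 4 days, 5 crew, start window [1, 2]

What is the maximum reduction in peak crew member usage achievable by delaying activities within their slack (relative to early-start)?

3

Early-start peak: d1:23  d2:23  d3:20  d4:8  d5:0 ⇒ 23.
Leveled (Scene 7@1, Scene 3@1, Scene 12@1, Pickup B@3, Crowd scene@1, B-roll@1, Pickup A@1): d1:19  d2:19  d3:20  d4:12  d5:4 ⇒ 20.
Reduction 23 − 20 = 3.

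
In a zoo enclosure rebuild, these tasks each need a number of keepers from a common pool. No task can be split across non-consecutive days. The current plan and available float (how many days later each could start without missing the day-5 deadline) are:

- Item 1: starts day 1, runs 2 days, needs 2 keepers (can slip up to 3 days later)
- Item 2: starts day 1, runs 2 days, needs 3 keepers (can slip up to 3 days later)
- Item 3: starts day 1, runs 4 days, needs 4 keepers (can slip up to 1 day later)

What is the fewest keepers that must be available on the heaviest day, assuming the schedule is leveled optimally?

7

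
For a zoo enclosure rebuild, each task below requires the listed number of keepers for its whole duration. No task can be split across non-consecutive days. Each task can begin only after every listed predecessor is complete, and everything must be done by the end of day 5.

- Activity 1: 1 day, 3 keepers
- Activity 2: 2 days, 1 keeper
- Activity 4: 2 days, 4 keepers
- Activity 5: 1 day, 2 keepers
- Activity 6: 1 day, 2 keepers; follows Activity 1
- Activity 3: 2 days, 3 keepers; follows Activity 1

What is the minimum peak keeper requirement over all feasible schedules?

5

Early-start (Activity 1@1, Activity 2@1, Activity 4@1, Activity 5@1, Activity 6@2, Activity 3@2) gives peak 10: d1:10  d2:10  d3:3  d4:0  d5:0.
Shift Activity 4→2, Activity 5→4, Activity 6→5, Activity 3→4.
Schedule Activity 1@1, Activity 2@1, Activity 4@2, Activity 5@4, Activity 6@5, Activity 3@4: d1:4  d2:5  d3:4  d4:5  d5:5 — peak 5.
Total keeper-days = 23 over 5 days ⇒ peak ≥ ⌈23/5⌉ = 5, so 5 is optimal.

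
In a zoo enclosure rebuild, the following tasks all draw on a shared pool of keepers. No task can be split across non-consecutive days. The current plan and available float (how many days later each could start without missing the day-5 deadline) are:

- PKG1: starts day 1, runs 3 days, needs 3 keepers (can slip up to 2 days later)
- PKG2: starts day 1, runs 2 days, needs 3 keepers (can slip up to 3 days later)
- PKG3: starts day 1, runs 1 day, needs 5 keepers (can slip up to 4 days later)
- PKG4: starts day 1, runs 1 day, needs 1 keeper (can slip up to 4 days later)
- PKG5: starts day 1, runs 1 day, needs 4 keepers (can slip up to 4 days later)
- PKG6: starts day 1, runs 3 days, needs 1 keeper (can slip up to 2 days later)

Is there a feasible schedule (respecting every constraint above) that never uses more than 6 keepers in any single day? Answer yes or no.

Schedule PKG1@1, PKG2@1, PKG3@4, PKG4@3, PKG5@5, PKG6@3: d1:6  d2:6  d3:5  d4:6  d5:5 — peak 6 ≤ 6.

yes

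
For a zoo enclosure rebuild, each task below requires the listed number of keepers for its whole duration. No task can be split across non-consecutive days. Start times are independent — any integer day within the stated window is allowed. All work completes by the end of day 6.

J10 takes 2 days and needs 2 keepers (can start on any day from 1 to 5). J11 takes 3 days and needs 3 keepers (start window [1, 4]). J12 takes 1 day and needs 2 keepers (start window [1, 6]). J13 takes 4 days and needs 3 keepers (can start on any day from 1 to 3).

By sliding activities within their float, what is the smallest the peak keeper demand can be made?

Early-start (J10@1, J11@1, J12@1, J13@1) gives peak 10: d1:10  d2:8  d3:6  d4:3  d5:0  d6:0.
Shift J12→4, J13→3.
Schedule J10@1, J11@1, J12@4, J13@3: d1:5  d2:5  d3:6  d4:5  d5:3  d6:3 — peak 6.

6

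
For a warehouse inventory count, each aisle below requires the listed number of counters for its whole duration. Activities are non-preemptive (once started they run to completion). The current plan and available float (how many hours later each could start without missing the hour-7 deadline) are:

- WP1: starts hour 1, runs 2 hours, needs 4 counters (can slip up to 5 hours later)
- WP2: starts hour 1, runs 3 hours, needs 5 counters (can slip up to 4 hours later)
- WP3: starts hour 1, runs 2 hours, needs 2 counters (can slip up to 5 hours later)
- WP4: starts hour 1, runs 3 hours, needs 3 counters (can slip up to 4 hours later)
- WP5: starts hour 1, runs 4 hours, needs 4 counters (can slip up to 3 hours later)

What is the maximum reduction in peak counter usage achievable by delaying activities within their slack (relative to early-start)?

10

Early-start peak: h1:18  h2:18  h3:12  h4:4  h5:0  h6:0  h7:0 ⇒ 18.
Leveled (WP1@1, WP2@5, WP3@3, WP4@5, WP5@1): h1:8  h2:8  h3:6  h4:6  h5:8  h6:8  h7:8 ⇒ 8.
Reduction 18 − 8 = 10.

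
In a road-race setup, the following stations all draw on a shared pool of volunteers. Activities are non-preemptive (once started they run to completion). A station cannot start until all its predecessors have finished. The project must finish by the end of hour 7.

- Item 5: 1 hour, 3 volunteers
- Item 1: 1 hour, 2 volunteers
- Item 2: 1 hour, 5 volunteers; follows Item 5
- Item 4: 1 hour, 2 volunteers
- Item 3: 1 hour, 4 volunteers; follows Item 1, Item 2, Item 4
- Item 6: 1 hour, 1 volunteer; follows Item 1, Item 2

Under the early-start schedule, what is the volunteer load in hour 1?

7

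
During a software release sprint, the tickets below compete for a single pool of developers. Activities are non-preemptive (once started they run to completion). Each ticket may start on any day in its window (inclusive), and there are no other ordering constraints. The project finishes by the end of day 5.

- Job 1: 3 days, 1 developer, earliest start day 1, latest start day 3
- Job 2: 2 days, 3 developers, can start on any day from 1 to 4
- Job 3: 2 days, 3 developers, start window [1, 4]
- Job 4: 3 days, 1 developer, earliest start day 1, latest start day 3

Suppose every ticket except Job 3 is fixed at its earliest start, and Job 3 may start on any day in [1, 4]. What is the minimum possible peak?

5

Job 3@1: d1:8  d2:8  d3:2  d4:0  d5:0 → peak 8
Job 3@2: d1:5  d2:8  d3:5  d4:0  d5:0 → peak 8
Job 3@3: d1:5  d2:5  d3:5  d4:3  d5:0 → peak 5
Job 3@4: d1:5  d2:5  d3:2  d4:3  d5:3 → peak 5
Best is Job 3@3, peak 5.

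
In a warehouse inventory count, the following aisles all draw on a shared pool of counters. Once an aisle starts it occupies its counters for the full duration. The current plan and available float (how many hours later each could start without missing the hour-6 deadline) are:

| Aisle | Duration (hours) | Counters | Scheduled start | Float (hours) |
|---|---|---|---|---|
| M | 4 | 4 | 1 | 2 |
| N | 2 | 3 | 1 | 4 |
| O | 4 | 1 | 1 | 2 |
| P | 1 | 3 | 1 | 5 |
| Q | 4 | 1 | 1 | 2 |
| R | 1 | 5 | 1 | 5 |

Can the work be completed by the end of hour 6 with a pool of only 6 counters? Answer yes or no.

no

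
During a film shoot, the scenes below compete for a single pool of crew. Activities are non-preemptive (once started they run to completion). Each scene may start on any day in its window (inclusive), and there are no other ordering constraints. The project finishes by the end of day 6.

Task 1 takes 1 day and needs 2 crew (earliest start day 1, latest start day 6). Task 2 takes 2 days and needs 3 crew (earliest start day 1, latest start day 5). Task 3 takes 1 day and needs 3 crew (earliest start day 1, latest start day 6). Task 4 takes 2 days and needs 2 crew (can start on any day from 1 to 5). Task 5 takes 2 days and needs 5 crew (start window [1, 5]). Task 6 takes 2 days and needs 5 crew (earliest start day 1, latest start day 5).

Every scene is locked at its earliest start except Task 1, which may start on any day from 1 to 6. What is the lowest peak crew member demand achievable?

Task 1@1: d1:20  d2:15  d3:0  d4:0  d5:0  d6:0 → peak 20
Task 1@2: d1:18  d2:17  d3:0  d4:0  d5:0  d6:0 → peak 18
Task 1@3: d1:18  d2:15  d3:2  d4:0  d5:0  d6:0 → peak 18
Task 1@4: d1:18  d2:15  d3:0  d4:2  d5:0  d6:0 → peak 18
Task 1@5: d1:18  d2:15  d3:0  d4:0  d5:2  d6:0 → peak 18
Task 1@6: d1:18  d2:15  d3:0  d4:0  d5:0  d6:2 → peak 18
Best is Task 1@2, peak 18.

18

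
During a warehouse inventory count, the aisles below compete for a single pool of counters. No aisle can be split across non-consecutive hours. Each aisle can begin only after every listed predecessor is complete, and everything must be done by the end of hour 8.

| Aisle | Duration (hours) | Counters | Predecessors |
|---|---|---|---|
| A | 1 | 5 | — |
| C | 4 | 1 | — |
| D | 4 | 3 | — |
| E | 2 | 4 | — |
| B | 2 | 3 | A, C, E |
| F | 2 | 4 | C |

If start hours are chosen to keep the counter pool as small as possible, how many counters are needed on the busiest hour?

7

Early-start (A@1, C@1, D@1, E@1, B@5, F@5) gives peak 13: h1:13  h2:8  h3:4  h4:4  h5:7  h6:7  h7:0  h8:0.
Shift D→2, E→5, B→7, F→7.
Schedule A@1, C@1, D@2, E@5, B@7, F@7: h1:6  h2:4  h3:4  h4:4  h5:7  h6:4  h7:7  h8:7 — peak 7.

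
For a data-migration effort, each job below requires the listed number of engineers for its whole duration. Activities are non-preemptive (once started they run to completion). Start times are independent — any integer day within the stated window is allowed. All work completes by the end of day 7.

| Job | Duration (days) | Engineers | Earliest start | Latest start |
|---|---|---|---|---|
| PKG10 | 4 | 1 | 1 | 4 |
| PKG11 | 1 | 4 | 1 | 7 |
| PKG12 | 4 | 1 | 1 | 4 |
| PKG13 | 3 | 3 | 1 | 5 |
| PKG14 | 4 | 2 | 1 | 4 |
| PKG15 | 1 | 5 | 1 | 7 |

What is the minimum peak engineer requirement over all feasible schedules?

6

Early-start (PKG10@1, PKG11@1, PKG12@1, PKG13@1, PKG14@1, PKG15@1) gives peak 16: d1:16  d2:7  d3:7  d4:4  d5:0  d6:0  d7:0.
Shift PKG12→3, PKG13→5, PKG14→3, PKG15→2.
Schedule PKG10@1, PKG11@1, PKG12@3, PKG13@5, PKG14@3, PKG15@2: d1:5  d2:6  d3:4  d4:4  d5:6  d6:6  d7:3 — peak 6.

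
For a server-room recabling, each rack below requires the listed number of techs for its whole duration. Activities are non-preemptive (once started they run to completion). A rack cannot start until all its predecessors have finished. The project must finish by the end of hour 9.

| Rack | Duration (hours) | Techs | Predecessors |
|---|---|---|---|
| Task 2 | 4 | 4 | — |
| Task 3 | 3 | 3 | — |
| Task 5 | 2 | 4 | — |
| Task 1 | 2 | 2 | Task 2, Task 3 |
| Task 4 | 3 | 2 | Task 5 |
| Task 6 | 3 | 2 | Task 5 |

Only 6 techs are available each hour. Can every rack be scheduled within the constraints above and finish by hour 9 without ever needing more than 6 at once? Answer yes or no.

no

The minimum achievable peak is 7; 6 < 7, so no feasible schedule stays within the cap.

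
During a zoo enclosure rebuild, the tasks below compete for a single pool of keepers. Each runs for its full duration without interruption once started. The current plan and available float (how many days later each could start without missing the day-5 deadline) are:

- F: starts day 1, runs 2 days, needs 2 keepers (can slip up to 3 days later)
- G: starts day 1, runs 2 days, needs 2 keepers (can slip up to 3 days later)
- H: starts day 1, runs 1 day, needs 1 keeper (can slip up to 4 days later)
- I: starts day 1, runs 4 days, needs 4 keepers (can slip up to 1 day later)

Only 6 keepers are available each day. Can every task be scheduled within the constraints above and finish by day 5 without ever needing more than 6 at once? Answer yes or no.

yes

Schedule F@1, G@3, H@1, I@2: d1:3  d2:6  d3:6  d4:6  d5:4 — peak 6 ≤ 6.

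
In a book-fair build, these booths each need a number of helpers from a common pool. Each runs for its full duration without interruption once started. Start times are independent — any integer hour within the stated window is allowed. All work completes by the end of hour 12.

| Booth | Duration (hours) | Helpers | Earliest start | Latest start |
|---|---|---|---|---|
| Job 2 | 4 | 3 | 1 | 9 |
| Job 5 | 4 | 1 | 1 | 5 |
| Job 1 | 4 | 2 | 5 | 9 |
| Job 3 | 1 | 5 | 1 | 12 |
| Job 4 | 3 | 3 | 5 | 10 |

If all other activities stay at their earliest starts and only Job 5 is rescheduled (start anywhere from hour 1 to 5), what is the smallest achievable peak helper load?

Job 5@1: h1:9  h2:4  h3:4  h4:4  h5:5  h6:5  h7:5  h8:2  h9:0  h10:0  h11:0  h12:0 → peak 9
Job 5@2: h1:8  h2:4  h3:4  h4:4  h5:6  h6:5  h7:5  h8:2  h9:0  h10:0  h11:0  h12:0 → peak 8
Job 5@3: h1:8  h2:3  h3:4  h4:4  h5:6  h6:6  h7:5  h8:2  h9:0  h10:0  h11:0  h12:0 → peak 8
Job 5@4: h1:8  h2:3  h3:3  h4:4  h5:6  h6:6  h7:6  h8:2  h9:0  h10:0  h11:0  h12:0 → peak 8
Job 5@5: h1:8  h2:3  h3:3  h4:3  h5:6  h6:6  h7:6  h8:3  h9:0  h10:0  h11:0  h12:0 → peak 8
Best is Job 5@2, peak 8.

8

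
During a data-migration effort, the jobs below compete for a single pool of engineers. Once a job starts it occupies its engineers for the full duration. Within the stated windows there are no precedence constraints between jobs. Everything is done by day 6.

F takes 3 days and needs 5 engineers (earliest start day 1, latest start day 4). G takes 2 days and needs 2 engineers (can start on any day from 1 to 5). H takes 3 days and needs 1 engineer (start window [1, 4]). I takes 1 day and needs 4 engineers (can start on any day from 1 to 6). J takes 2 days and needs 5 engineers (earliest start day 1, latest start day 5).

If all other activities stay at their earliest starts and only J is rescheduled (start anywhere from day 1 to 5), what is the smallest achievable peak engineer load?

J@1: d1:17  d2:13  d3:6  d4:0  d5:0  d6:0 → peak 17
J@2: d1:12  d2:13  d3:11  d4:0  d5:0  d6:0 → peak 13
J@3: d1:12  d2:8  d3:11  d4:5  d5:0  d6:0 → peak 12
J@4: d1:12  d2:8  d3:6  d4:5  d5:5  d6:0 → peak 12
J@5: d1:12  d2:8  d3:6  d4:0  d5:5  d6:5 → peak 12
Best is J@3, peak 12.

12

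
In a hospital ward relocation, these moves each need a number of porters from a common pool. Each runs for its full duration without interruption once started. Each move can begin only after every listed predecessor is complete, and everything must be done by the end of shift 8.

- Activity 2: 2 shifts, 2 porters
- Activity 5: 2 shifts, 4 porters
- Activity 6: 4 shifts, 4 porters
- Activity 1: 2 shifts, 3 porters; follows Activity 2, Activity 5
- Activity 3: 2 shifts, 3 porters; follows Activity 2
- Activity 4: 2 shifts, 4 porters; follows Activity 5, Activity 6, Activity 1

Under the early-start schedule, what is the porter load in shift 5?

4

At early start, shift 5 has: Activity 4.
Demand: 4 = 4.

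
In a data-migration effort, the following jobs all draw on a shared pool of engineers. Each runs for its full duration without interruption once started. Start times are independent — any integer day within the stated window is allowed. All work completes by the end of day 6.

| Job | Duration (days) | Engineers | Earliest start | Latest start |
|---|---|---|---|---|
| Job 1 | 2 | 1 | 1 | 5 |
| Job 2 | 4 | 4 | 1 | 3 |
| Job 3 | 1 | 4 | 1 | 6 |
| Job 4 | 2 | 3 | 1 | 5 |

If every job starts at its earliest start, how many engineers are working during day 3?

At early start, day 3 has: Job 2.
Demand: 4 = 4.

4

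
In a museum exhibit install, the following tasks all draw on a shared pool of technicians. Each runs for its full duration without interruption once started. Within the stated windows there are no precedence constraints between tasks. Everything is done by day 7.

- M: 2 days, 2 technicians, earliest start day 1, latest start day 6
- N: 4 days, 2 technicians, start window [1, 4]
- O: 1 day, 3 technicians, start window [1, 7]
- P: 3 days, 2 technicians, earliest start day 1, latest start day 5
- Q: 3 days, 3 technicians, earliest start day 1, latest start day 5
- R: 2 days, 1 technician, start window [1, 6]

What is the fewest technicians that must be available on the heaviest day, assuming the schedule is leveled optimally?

Early-start (M@1, N@1, O@1, P@1, Q@1, R@1) gives peak 13: d1:13  d2:10  d3:7  d4:2  d5:0  d6:0  d7:0.
Shift O→3, P→4, Q→5.
Schedule M@1, N@1, O@3, P@4, Q@5, R@1: d1:5  d2:5  d3:5  d4:4  d5:5  d6:5  d7:3 — peak 5.
Total technician-days = 32 over 7 days ⇒ peak ≥ ⌈32/7⌉ = 5, so 5 is optimal.

5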